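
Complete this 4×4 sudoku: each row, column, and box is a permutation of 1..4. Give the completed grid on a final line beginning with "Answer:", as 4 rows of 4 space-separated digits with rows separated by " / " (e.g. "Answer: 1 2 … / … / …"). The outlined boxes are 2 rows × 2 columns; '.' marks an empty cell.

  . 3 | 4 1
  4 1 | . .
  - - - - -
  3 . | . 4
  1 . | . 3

Step 1. [r4c3∈{2}] r4c3's peers cover all but 2 ⇒ r4c3=2.
Step 2. [r1c1∈{2}] r1c1 is down to just 2 ⇒ r1c1=2.
Step 3. [r3c3∈{1}] r3c3 has the single candidate 1 ⇒ r3c3=1.
Step 4. [r2c4∈{2}] nothing but 2 survives at r2c4 ⇒ r2c4=2.
Step 5. [r4c2∈{4}] only 4 remains possible at r4c2, so r4c2=4.
Step 6. [r2c3∈{3}] nothing but 3 survives at r2c3 ⇒ r2c3=3.
Step 7. [r3c2∈{2}] r3c2 is down to just 2 ⇒ r3c2=2.

Answer: 2 3 4 1 / 4 1 3 2 / 3 2 1 4 / 1 4 2 3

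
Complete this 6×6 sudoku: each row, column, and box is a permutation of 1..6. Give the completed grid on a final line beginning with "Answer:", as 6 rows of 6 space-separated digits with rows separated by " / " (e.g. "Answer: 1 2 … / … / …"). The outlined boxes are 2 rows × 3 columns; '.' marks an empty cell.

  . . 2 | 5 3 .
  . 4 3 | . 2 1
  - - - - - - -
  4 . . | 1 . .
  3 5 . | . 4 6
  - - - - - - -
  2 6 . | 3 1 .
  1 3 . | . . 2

Step 1. [r6c4∈{4,6}] in col 4, 4 fits only at r6c4, so r6c4=4.
Step 2. [r5c6∈{5}] r5c6 has the single candidate 5 ⇒ r5c6=5.
Step 3. [r1c1∈{6}] r1c1 has the single candidate 6, so r1c1=6.
Step 4. [r2c1∈{5}] only 5 remains possible at r2c1, so r2c1=5.
Step 5. [r3c5∈{5}] r3c5's peers cover all but 5. So r3c5=5.
Step 6. [r6c3∈{5}] r6c3's peers cover all but 5, so r6c3=5.
Step 7. [r1c6∈{4}] r1c6 has the single candidate 4 ⇒ r1c6=4.
Step 8. [r5c3∈{4}] r5c3 is down to just 4, so r5c3=4.
Step 9. [r6c5∈{6}] only 6 remains possible at r6c5, so r6c5=6.
Step 10. [r3c3∈{6}] only 6 remains possible at r3c3 ⇒ r3c3=6.
Step 11. [r3c2∈{2}] r3c2 has the single candidate 2. So r3c2=2.
Step 12. [r1c2∈{1}] r1c2's peers cover all but 1. So r1c2=1.
Step 13. [r4c3∈{1}] r4c3's peers cover all but 1, so r4c3=1.
Step 14. [r2c4∈{6}] r2c4 has the single candidate 6, so r2c4=6.
Step 15. [r4c4∈{2}] r4c4 is down to just 2, so r4c4=2.
Step 16. [r3c6∈{3}] r3c6 has the single candidate 3. So r3c6=3.

Answer: 6 1 2 5 3 4 / 5 4 3 6 2 1 / 4 2 6 1 5 3 / 3 5 1 2 4 6 / 2 6 4 3 1 5 / 1 3 5 4 6 2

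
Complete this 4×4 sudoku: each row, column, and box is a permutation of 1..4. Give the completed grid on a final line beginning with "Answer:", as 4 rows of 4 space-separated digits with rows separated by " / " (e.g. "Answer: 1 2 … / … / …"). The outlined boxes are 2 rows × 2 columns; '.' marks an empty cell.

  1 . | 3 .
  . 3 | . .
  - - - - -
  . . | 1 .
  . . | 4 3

Step 1. [r4c1∈{2}] nothing but 2 survives at r4c1 ⇒ r4c1=2.
Step 2. [r2c1∈{4}] nothing but 4 survives at r2c1. So r2c1=4.
Step 3. [r2c3∈{2}] nothing but 2 survives at r2c3. So r2c3=2.
Step 4. [r3c4∈{2}] r3c4 has the single candidate 2. So r3c4=2.
Step 5. [r1c4∈{4}] r1c4's peers cover all but 4 ⇒ r1c4=4.
Step 6. [r2c4∈{1}] r2c4 is down to just 1. So r2c4=1.
Step 7. [r1c2∈{2}] only 2 remains possible at r1c2, so r1c2=2.
Step 8. [r3c2∈{4}] only 4 remains possible at r3c2, so r3c2=4.
Step 9. [r4c2∈{1}] r4c2's peers cover all but 1, so r4c2=1.
Step 10. [r3c1∈{3}] nothing but 3 survives at r3c1. So r3c1=3.

Answer: 1 2 3 4 / 4 3 2 1 / 3 4 1 2 / 2 1 4 3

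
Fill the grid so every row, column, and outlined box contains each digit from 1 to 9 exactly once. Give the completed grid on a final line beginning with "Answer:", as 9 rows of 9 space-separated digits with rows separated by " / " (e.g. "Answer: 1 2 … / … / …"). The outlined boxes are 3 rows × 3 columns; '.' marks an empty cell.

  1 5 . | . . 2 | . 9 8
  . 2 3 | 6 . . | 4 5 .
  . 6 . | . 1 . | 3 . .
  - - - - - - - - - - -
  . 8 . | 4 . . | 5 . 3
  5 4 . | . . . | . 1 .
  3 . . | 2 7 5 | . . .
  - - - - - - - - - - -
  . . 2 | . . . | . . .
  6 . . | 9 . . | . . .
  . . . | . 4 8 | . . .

Step 1. [r4c6∈{1,6,9}] box 5 places 1 nowhere but r4c6. So r4c6=1.
Step 2. [r8c5∈{2,3,5}] 2 has one home in col 5: r8c5 ⇒ r8c5=2.
Step 3. [r7c5∈{3,5,6}] col 5 places 5 nowhere but r7c5, so r7c5=5.
Step 4. [r7c6∈{3,6,7}] across box 8, 6 lands solely at r7c6 ⇒ r7c6=6.
Step 5. [r1c3∈{4,7}] r1c3 is the only open cell in row 1 admitting 4, so r1c3=4.
Step 6. [r7c1∈{4,7,8,9}] in col 1, 4 fits only at r7c1, so r7c1=4.
Step 7. [r8c3∈{1,5,7,8}] across box 7, 8 lands solely at r8c3 ⇒ r8c3=8.
Step 8. [r9c3∈{1,5,7,9}] 5 has one home in col 3: r9c3, so r9c3=5.
Step 9. [r2c9∈{1,7}] in row 2, 1 fits only at r2c9 ⇒ r2c9=1.
Step 10. [r1c7∈{6,7}] r1c7 is the only open cell in row 1 admitting 6. So r1c7=6.
Step 11. [r1c4∈{3,7}] in row 1, 7 fits only at r1c4. So r1c4=7.
Step 12. [r2c1∈{7,8,9}] 7 has one home in row 2: r2c1. So r2c1=7.
Step 13. [r9c1∈{9}] r9c1 has the single candidate 9, so r9c1=9.
Step 14. [r6c2∈{1,9}] in col 2, 9 fits only at r6c2 ⇒ r6c2=9.
Step 15. [r8c6∈{3,7}] across col 6, 7 lands solely at r8c6. So r8c6=7.
Step 16. [r4c5∈{6,9}] 9 has one home in row 4: r4c5, so r4c5=9.
Step 17. [r5c5∈{3,6,8}] in col 5, 6 fits only at r5c5, so r5c5=6.
Step 18. [r6c7∈{8}] r6c7's peers cover all but 8. So r6c7=8.
Step 19. [r5c3∈{7}] r5c3 is down to just 7 ⇒ r5c3=7.
Step 20. [r4c8∈{2,6,7}] r4c8 is the only open cell in row 4 admitting 7 ⇒ r4c8=7.
Step 21. [r3c9∈{2,7}] row 3 places 7 nowhere but r3c9, so r3c9=7.
Step 22. [r8c7∈{1}] only 1 remains possible at r8c7. So r8c7=1.
Step 23. [r8c2∈{3}] nothing but 3 survives at r8c2, so r8c2=3.
Step 24. [r5c4∈{3,8}] across row 5, 8 lands solely at r5c4, so r5c4=8.
Step 25. [r8c8∈{4}] r8c8 is down to just 4 ⇒ r8c8=4.
Step 26. [r6c8∈{6}] r6c8's peers cover all but 6, so r6c8=6.
Step 27. [r7c9∈{9}] r7c9 is down to just 9. So r7c9=9.
Step 28. [r7c7∈{7}] only 7 remains possible at r7c7, so r7c7=7.
Step 29. [r9c7∈{2}] nothing but 2 survives at r9c7. So r9c7=2.
Step 30. [r9c8∈{3}] nothing but 3 survives at r9c8. So r9c8=3.
Step 31. [r7c2∈{1}] r7c2's peers cover all but 1. So r7c2=1.
Step 32. [r2c6∈{9}] nothing but 9 survives at r2c6. So r2c6=9.
Step 33. [r3c4∈{5}] nothing but 5 survives at r3c4. So r3c4=5.
Step 34. [r9c9∈{6}] r9c9 has the single candidate 6 ⇒ r9c9=6.
Step 35. [r3c3∈{9}] r3c3 has the single candidate 9, so r3c3=9.
Step 36. [r9c4∈{1}] nothing but 1 survives at r9c4, so r9c4=1.
Step 37. [r3c8∈{2}] nothing but 2 survives at r3c8. So r3c8=2.
Step 38. [r2c5∈{8}] only 8 remains possible at r2c5. So r2c5=8.
Step 39. [r5c6∈{3}] only 3 remains possible at r5c6 ⇒ r5c6=3.
Step 40. [r5c9∈{2}] r5c9 is down to just 2. So r5c9=2.
Step 41. [r9c2∈{7}] nothing but 7 survives at r9c2, so r9c2=7.
Step 42. [r3c6∈{4}] nothing but 4 survives at r3c6 ⇒ r3c6=4.
Step 43. [r1c5∈{3}] r1c5 has the single candidate 3. So r1c5=3.
Step 44. [r7c4∈{3}] only 3 remains possible at r7c4. So r7c4=3.
Step 45. [r3c1∈{8}] r3c1 has the single candidate 8. So r3c1=8.
Step 46. [r4c1∈{2}] only 2 remains possible at r4c1, so r4c1=2.
Step 47. [r8c9∈{5}] r8c9's peers cover all but 5 ⇒ r8c9=5.
Step 48. [r4c3∈{6}] r4c3 is down to just 6, so r4c3=6.
Step 49. [r7c8∈{8}] only 8 remains possible at r7c8, so r7c8=8.
Step 50. [r6c3∈{1}] nothing but 1 survives at r6c3, so r6c3=1.
Step 51. [r6c9∈{4}] r6c9's peers cover all but 4, so r6c9=4.
Step 52. [r5c7∈{9}] r5c7 has the single candidate 9, so r5c7=9.

Answer: 1 5 4 7 3 2 6 9 8 / 7 2 3 6 8 9 4 5 1 / 8 6 9 5 1 4 3 2 7 / 2 8 6 4 9 1 5 7 3 / 5 4 7 8 6 3 9 1 2 / 3 9 1 2 7 5 8 6 4 / 4 1 2 3 5 6 7 8 9 / 6 3 8 9 2 7 1 4 5 / 9 7 5 1 4 8 2 3 6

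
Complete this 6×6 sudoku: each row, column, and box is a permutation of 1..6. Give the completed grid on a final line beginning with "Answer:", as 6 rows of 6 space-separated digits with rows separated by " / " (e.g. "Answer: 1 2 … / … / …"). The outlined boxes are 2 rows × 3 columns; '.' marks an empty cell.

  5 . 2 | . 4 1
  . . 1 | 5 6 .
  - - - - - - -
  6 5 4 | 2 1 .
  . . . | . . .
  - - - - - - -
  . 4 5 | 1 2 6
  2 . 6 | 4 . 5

Step 1. [r4c3∈{3}] r4c3's peers cover all but 3, so r4c3=3.
Step 2. [r2c2∈{3}] r2c2 has the single candidate 3. So r2c2=3.
Step 3. [r6c2∈{1}] nothing but 1 survives at r6c2. So r6c2=1.
Step 4. [r1c2∈{6}] only 6 remains possible at r1c2, so r1c2=6.
Step 5. [r6c5∈{3}] nothing but 3 survives at r6c5, so r6c5=3.
Step 6. [r2c1∈{4}] only 4 remains possible at r2c1. So r2c1=4.
Step 7. [r4c5∈{5}] nothing but 5 survives at r4c5. So r4c5=5.
Step 8. [r4c6∈{4}] r4c6 has the single candidate 4, so r4c6=4.
Step 9. [r4c1∈{1}] nothing but 1 survives at r4c1, so r4c1=1.
Step 10. [r2c6∈{2}] only 2 remains possible at r2c6, so r2c6=2.
Step 11. [r1c4∈{3}] r1c4 is down to just 3. So r1c4=3.
Step 12. [r4c2∈{2}] only 2 remains possible at r4c2 ⇒ r4c2=2.
Step 13. [r4c4∈{6}] only 6 remains possible at r4c4. So r4c4=6.
Step 14. [r5c1∈{3}] only 3 remains possible at r5c1. So r5c1=3.
Step 15. [r3c6∈{3}] r3c6 is down to just 3 ⇒ r3c6=3.

Answer: 5 6 2 3 4 1 / 4 3 1 5 6 2 / 6 5 4 2 1 3 / 1 2 3 6 5 4 / 3 4 5 1 2 6 / 2 1 6 4 3 5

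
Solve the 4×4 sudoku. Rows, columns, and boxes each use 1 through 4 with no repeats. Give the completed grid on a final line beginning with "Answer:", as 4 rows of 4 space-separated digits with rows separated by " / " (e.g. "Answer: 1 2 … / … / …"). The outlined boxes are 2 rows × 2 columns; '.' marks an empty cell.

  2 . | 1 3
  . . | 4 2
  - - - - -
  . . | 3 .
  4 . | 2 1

Step 1. [r2c1∈{1,3}] across col 1, 3 lands solely at r2c1 ⇒ r2c1=3.
Step 2. [r2c2∈{1}] r2c2 is down to just 1, so r2c2=1.
Step 3. [r3c4∈{4}] only 4 remains possible at r3c4 ⇒ r3c4=4.
Step 4. [r1c2∈{4}] r1c2 has the single candidate 4, so r1c2=4.
Step 5. [r3c2∈{2}] r3c2 has the single candidate 2 ⇒ r3c2=2.
Step 6. [r4c2∈{3}] only 3 remains possible at r4c2. So r4c2=3.
Step 7. [r3c1∈{1}] r3c1's peers cover all but 1, so r3c1=1.

Answer: 2 4 1 3 / 3 1 4 2 / 1 2 3 4 / 4 3 2 1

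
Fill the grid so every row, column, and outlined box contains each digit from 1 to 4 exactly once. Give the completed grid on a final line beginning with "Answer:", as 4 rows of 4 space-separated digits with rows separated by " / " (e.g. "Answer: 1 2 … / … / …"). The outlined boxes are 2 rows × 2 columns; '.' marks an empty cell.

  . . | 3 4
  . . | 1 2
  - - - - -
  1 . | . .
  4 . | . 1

Step 1. [r4c2∈{2,3}] row 4 places 3 nowhere but r4c2, so r4c2=3.
Step 2. [r3c2∈{2}] r3c2 is down to just 2 ⇒ r3c2=2.
Step 3. [r3c3∈{4}] nothing but 4 survives at r3c3 ⇒ r3c3=4.
Step 4. [r1c2∈{1}] only 1 remains possible at r1c2 ⇒ r1c2=1.
Step 5. [r1c1∈{2}] only 2 remains possible at r1c1 ⇒ r1c1=2.
Step 6. [r2c1∈{3}] nothing but 3 survives at r2c1, so r2c1=3.
Step 7. [r3c4∈{3}] r3c4 has the single candidate 3. So r3c4=3.
Step 8. [r2c2∈{4}] r2c2's peers cover all but 4 ⇒ r2c2=4.
Step 9. [r4c3∈{2}] r4c3's peers cover all but 2. So r4c3=2.

Answer: 2 1 3 4 / 3 4 1 2 / 1 2 4 3 / 4 3 2 1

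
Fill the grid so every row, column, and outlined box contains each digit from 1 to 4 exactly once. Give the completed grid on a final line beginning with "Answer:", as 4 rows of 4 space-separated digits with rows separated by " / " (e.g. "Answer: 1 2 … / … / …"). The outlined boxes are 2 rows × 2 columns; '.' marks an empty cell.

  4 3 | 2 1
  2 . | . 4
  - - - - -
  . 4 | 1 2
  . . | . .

Step 1. [r4c1∈{1,3}] across col 1, 1 lands solely at r4c1. So r4c1=1.
Step 2. [r2c3∈{3}] only 3 remains possible at r2c3, so r2c3=3.
Step 3. [r2c2∈{1}] r2c2 has the single candidate 1 ⇒ r2c2=1.
Step 4. [r4c4∈{3}] nothing but 3 survives at r4c4 ⇒ r4c4=3.
Step 5. [r4c3∈{4}] r4c3 is down to just 4 ⇒ r4c3=4.
Step 6. [r4c2∈{2}] nothing but 2 survives at r4c2, so r4c2=2.
Step 7. [r3c1∈{3}] r3c1 is down to just 3 ⇒ r3c1=3.

Answer: 4 3 2 1 / 2 1 3 4 / 3 4 1 2 / 1 2 4 3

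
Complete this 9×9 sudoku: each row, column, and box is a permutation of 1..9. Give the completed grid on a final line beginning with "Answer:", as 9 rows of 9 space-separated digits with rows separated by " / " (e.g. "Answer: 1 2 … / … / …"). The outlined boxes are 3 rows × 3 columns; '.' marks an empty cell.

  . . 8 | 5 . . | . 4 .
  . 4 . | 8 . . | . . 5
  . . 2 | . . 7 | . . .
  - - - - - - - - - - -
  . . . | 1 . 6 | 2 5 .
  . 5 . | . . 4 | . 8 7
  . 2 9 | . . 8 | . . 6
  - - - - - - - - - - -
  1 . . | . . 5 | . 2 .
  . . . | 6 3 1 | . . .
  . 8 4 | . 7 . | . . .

Step 1. [r4c5∈{9}] only 9 remains possible at r4c5 ⇒ r4c5=9.
Step 2. [r5c7∈{1,3,9}] 9 has one home in row 5: r5c7. So r5c7=9.
Step 3. [r3c1∈{3,5,6,9}] row 3 places 5 nowhere but r3c1. So r3c1=5.
Step 4. [r1c9∈{1,2,3,9}] in col 9, 2 fits only at r1c9. So r1c9=2.
Step 5. [r9c7∈{1,3,5,6}] in row 9, 5 fits only at r9c7 ⇒ r9c7=5.
Step 6. [r5c3∈{1,3,6}] across row 5, 1 lands solely at r5c3. So r5c3=1.
Step 7. [r5c1∈{3,6}] 6 has one home in row 5: r5c1, so r5c1=6.
Step 8. [r9c8∈{1,3,6,9}] row 9 places 6 nowhere but r9c8, so r9c8=6.
Step 9. [r9c9∈{1,3,9}] across row 9, 1 lands solely at r9c9. So r9c9=1.
Step 10. [r9c1∈{2,3,9}] row 9 places 3 nowhere but r9c1, so r9c1=3.
Step 11. [r5c4∈{2,3}] 3 has one home in row 5: r5c4, so r5c4=3.
Step 12. [r7c5∈{4,8}] across col 5, 8 lands solely at r7c5, so r7c5=8.
Step 13. [r7c4∈{4,9}] across box 8, 4 lands solely at r7c4. So r7c4=4.
Step 14. [r3c4∈{9}] r3c4 has the single candidate 9, so r3c4=9.
Step 15. [r2c8∈{1,3,7,9}] box 3 places 9 nowhere but r2c8. So r2c8=9.
Step 16. [r2c1∈{7}] only 7 remains possible at r2c1. So r2c1=7.
Step 17. [r1c7∈{1,3,6,7}] across row 1, 7 lands solely at r1c7, so r1c7=7.
Step 18. [r7c7∈{3}] only 3 remains possible at r7c7 ⇒ r7c7=3.
Step 19. [r6c8∈{1,3}] r6c8 is the only open cell in row 6 admitting 3, so r6c8=3.
Step 20. [r3c8∈{1}] r3c8 is down to just 1, so r3c8=1.
Step 21. [r1c2∈{1,3,6,9}] across col 2, 1 lands solely at r1c2. So r1c2=1.
Step 22. [r4c9∈{4}] r4c9 has the single candidate 4 ⇒ r4c9=4.
Step 23. [r2c7∈{6}] r2c7 is down to just 6 ⇒ r2c7=6.
Step 24. [r2c3∈{3}] r2c3 has the single candidate 3 ⇒ r2c3=3.
Step 25. [r4c3∈{7}] r4c3 has the single candidate 7, so r4c3=7.
Step 26. [r7c2∈{6,7,9}] 7 has one home in row 7: r7c2. So r7c2=7.
Step 27. [r8c2∈{9}] r8c2's peers cover all but 9. So r8c2=9.
Step 28. [r3c7∈{8}] r3c7 has the single candidate 8 ⇒ r3c7=8.
Step 29. [r2c6∈{2}] only 2 remains possible at r2c6 ⇒ r2c6=2.
Step 30. [r3c2∈{6}] only 6 remains possible at r3c2. So r3c2=6.
Step 31. [r8c7∈{4}] nothing but 4 survives at r8c7 ⇒ r8c7=4.
Step 32. [r3c9∈{3}] r3c9 is down to just 3, so r3c9=3.
Step 33. [r2c5∈{1}] r2c5 is down to just 1. So r2c5=1.
Step 34. [r8c1∈{2}] r8c1's peers cover all but 2. So r8c1=2.
Step 35. [r4c2∈{3}] r4c2 is down to just 3. So r4c2=3.
Step 36. [r5c5∈{2}] only 2 remains possible at r5c5, so r5c5=2.
Step 37. [r8c3∈{5}] r8c3 is down to just 5. So r8c3=5.
Step 38. [r6c5∈{5}] r6c5 has the single candidate 5, so r6c5=5.
Step 39. [r9c6∈{9}] r9c6 is down to just 9, so r9c6=9.
Step 40. [r6c1∈{4}] r6c1's peers cover all but 4, so r6c1=4.
Step 41. [r9c4∈{2}] r9c4 has the single candidate 2, so r9c4=2.
Step 42. [r8c8∈{7}] r8c8 is down to just 7 ⇒ r8c8=7.
Step 43. [r1c5∈{6}] only 6 remains possible at r1c5. So r1c5=6.
Step 44. [r7c3∈{6}] nothing but 6 survives at r7c3 ⇒ r7c3=6.
Step 45. [r6c7∈{1}] r6c7 is down to just 1. So r6c7=1.
Step 46. [r1c1∈{9}] r1c1 has the single candidate 9. So r1c1=9.
Step 47. [r4c1∈{8}] nothing but 8 survives at r4c1 ⇒ r4c1=8.
Step 48. [r6c4∈{7}] r6c4 is down to just 7. So r6c4=7.
Step 49. [r7c9∈{9}] r7c9's peers cover all but 9 ⇒ r7c9=9.
Step 50. [r1c6∈{3}] r1c6 has the single candidate 3 ⇒ r1c6=3.
Step 51. [r8c9∈{8}] r8c9 has the single candidate 8, so r8c9=8.
Step 52. [r3c5∈{4}] r3c5 is down to just 4. So r3c5=4.

Answer: 9 1 8 5 6 3 7 4 2 / 7 4 3 8 1 2 6 9 5 / 5 6 2 9 4 7 8 1 3 / 8 3 7 1 9 6 2 5 4 / 6 5 1 3 2 4 9 8 7 / 4 2 9 7 5 8 1 3 6 / 1 7 6 4 8 5 3 2 9 / 2 9 5 6 3 1 4 7 8 / 3 8 4 2 7 9 5 6 1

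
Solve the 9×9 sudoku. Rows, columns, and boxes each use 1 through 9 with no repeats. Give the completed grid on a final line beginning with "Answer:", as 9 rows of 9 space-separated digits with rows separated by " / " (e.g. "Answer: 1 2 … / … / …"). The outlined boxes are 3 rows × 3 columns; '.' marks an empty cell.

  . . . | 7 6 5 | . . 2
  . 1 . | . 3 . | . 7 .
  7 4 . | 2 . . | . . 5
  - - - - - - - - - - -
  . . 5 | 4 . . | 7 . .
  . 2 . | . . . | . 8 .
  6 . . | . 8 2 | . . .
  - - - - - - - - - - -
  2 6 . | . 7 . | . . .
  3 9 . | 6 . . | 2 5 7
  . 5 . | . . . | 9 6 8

Step 1. [r2c6∈{4,8,9}] in box 2, 4 fits only at r2c6. So r2c6=4.
Step 2. [r7c4∈{1,3,5,8,9}] row 7 places 5 nowhere but r7c4 ⇒ r7c4=5.
Step 3. [r7c6∈{1,3,8,9}] across row 7, 9 lands solely at r7c6. So r7c6=9.
Step 4. [r7c3∈{1,4,8}] r7c3 is the only open cell in row 7 admitting 8, so r7c3=8.
Step 5. [r9c3∈{1,4,7}] across row 9, 7 lands solely at r9c3. So r9c3=7.
Step 6. [r2c4∈{8,9}] in col 4, 8 fits only at r2c4. So r2c4=8.
Step 7. [r3c6∈{1}] r3c6 is down to just 1, so r3c6=1.
Step 8. [r6c7∈{1,3,4,5}] r6c7 is the only open cell in row 6 admitting 5. So r6c7=5.
Step 9. [r3c5∈{9}] r3c5 is down to just 9 ⇒ r3c5=9.
Step 10. [r4c5∈{1}] r4c5 is down to just 1. So r4c5=1.
Step 11. [r3c8∈{3}] only 3 remains possible at r3c8 ⇒ r3c8=3.
Step 12. [r2c7∈{6}] nothing but 6 survives at r2c7. So r2c7=6.
Step 13. [r2c9∈{9}] r2c9 has the single candidate 9. So r2c9=9.
Step 14. [r8c3∈{1,4}] 1 has one home in row 8: r8c3. So r8c3=1.
Step 15. [r5c1∈{1,4,9}] in col 1, 1 fits only at r5c1. So r5c1=1.
Step 16. [r9c6∈{3}] nothing but 3 survives at r9c6, so r9c6=3.
Step 17. [r4c6∈{6}] only 6 remains possible at r4c6 ⇒ r4c6=6.
Step 18. [r4c9∈{3}] r4c9 has the single candidate 3 ⇒ r4c9=3.
Step 19. [r5c7∈{4}] r5c7's peers cover all but 4. So r5c7=4.
Step 20. [r1c8∈{1,4}] row 1 places 4 nowhere but r1c8 ⇒ r1c8=4.
Step 21. [r7c8∈{1}] r7c8 has the single candidate 1 ⇒ r7c8=1.
Step 22. [r6c8∈{9}] nothing but 9 survives at r6c8. So r6c8=9.
Step 23. [r6c4∈{3}] r6c4 is down to just 3. So r6c4=3.
Step 24. [r4c1∈{8,9}] across row 4, 9 lands solely at r4c1. So r4c1=9.
Step 25. [r1c2∈{3,8}] across col 2, 3 lands solely at r1c2. So r1c2=3.
Step 26. [r9c1∈{4}] only 4 remains possible at r9c1, so r9c1=4.
Step 27. [r3c7∈{8}] r3c7 is down to just 8. So r3c7=8.
Step 28. [r8c6∈{8}] nothing but 8 survives at r8c6, so r8c6=8.
Step 29. [r3c3∈{6}] only 6 remains possible at r3c3, so r3c3=6.
Step 30. [r6c3∈{4}] nothing but 4 survives at r6c3, so r6c3=4.
Step 31. [r7c7∈{3}] only 3 remains possible at r7c7, so r7c7=3.
Step 32. [r4c8∈{2}] nothing but 2 survives at r4c8. So r4c8=2.
Step 33. [r2c1∈{5}] r2c1 is down to just 5 ⇒ r2c1=5.
Step 34. [r5c5∈{5}] nothing but 5 survives at r5c5 ⇒ r5c5=5.
Step 35. [r5c6∈{7}] nothing but 7 survives at r5c6, so r5c6=7.
Step 36. [r1c1∈{8}] only 8 remains possible at r1c1 ⇒ r1c1=8.
Step 37. [r2c3∈{2}] only 2 remains possible at r2c3, so r2c3=2.
Step 38. [r5c9∈{6}] r5c9's peers cover all but 6. So r5c9=6.
Step 39. [r4c2∈{8}] r4c2's peers cover all but 8, so r4c2=8.
Step 40. [r1c7∈{1}] r1c7's peers cover all but 1. So r1c7=1.
Step 41. [r7c9∈{4}] r7c9 is down to just 4 ⇒ r7c9=4.
Step 42. [r5c3∈{3}] r5c3 has the single candidate 3. So r5c3=3.
Step 43. [r1c3∈{9}] nothing but 9 survives at r1c3 ⇒ r1c3=9.
Step 44. [r6c9∈{1}] r6c9 has the single candidate 1. So r6c9=1.
Step 45. [r9c4∈{1}] r9c4's peers cover all but 1 ⇒ r9c4=1.
Step 46. [r6c2∈{7}] nothing but 7 survives at r6c2, so r6c2=7.
Step 47. [r9c5∈{2}] r9c5's peers cover all but 2 ⇒ r9c5=2.
Step 48. [r5c4∈{9}] only 9 remains possible at r5c4 ⇒ r5c4=9.
Step 49. [r8c5∈{4}] only 4 remains possible at r8c5. So r8c5=4.

Answer: 8 3 9 7 6 5 1 4 2 / 5 1 2 8 3 4 6 7 9 / 7 4 6 2 9 1 8 3 5 / 9 8 5 4 1 6 7 2 3 / 1 2 3 9 5 7 4 8 6 / 6 7 4 3 8 2 5 9 1 / 2 6 8 5 7 9 3 1 4 / 3 9 1 6 4 8 2 5 7 / 4 5 7 1 2 3 9 6 8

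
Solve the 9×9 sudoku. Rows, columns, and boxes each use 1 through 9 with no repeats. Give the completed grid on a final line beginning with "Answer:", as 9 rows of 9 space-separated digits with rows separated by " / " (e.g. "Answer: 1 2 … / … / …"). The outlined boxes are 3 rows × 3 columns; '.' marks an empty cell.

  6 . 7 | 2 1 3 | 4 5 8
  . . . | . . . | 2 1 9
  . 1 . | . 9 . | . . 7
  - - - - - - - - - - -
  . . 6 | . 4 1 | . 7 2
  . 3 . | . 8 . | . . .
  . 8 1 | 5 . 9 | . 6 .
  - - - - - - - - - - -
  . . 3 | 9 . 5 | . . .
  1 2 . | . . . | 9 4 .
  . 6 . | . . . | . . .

Step 1. [r9c4∈{1,3,4,7,8}] across col 4, 1 lands solely at r9c4, so r9c4=1.
Step 2. [r9c6∈{2,4,7,8}] in box 8, 4 fits only at r9c6. So r9c6=4.
Step 3. [r6c7∈{3}] r6c7 has the single candidate 3. So r6c7=3.
Step 4. [r7c2∈{4,7}] in col 2, 7 fits only at r7c2, so r7c2=7.
Step 5. [r2c2∈{4,5}] in col 2, 4 fits only at r2c2. So r2c2=4.
Step 6. [r5c3∈{2,4,5,9}] r5c3 is the only open cell in col 3 admitting 4. So r5c3=4.
Step 7. [r5c6∈{2,6,7}] r5c6 is the only open cell in col 6 admitting 2, so r5c6=2.
Step 8. [r6c5∈{7}] r6c5 has the single candidate 7 ⇒ r6c5=7.
Step 9. [r4c2∈{5,9}] col 2 places 5 nowhere but r4c2 ⇒ r4c2=5.
Step 10. [r3c7∈{6}] nothing but 6 survives at r3c7 ⇒ r3c7=6.
Step 11. [r3c6∈{8}] only 8 remains possible at r3c6. So r3c6=8.
Step 12. [r8c4∈{3,6,7,8}] in col 4, 8 fits only at r8c4, so r8c4=8.
Step 13. [r8c3∈{5}] nothing but 5 survives at r8c3 ⇒ r8c3=5.
Step 14. [r2c1∈{3,5,8}] across row 2, 3 lands solely at r2c1. So r2c1=3.
Step 15. [r2c4∈{6,7}] r2c4 is the only open cell in col 4 admitting 7. So r2c4=7.
Step 16. [r4c1∈{9}] only 9 remains possible at r4c1, so r4c1=9.
Step 17. [r9c1∈{8}] r9c1 has the single candidate 8 ⇒ r9c1=8.
Step 18. [r2c6∈{6}] r2c6 is down to just 6. So r2c6=6.
Step 19. [r7c8∈{2,8}] 8 has one home in col 8: r7c8. So r7c8=8.
Step 20. [r7c5∈{2,6}] 2 has one home in row 7: r7c5. So r7c5=2.
Step 21. [r9c5∈{3}] r9c5 has the single candidate 3. So r9c5=3.
Step 22. [r7c7∈{1}] only 1 remains possible at r7c7, so r7c7=1.
Step 23. [r9c9∈{5}] r9c9's peers cover all but 5, so r9c9=5.
Step 24. [r7c9∈{6}] only 6 remains possible at r7c9, so r7c9=6.
Step 25. [r3c3∈{2}] only 2 remains possible at r3c3, so r3c3=2.
Step 26. [r5c8∈{9}] r5c8's peers cover all but 9. So r5c8=9.
Step 27. [r6c9∈{4}] r6c9's peers cover all but 4. So r6c9=4.
Step 28. [r5c9∈{1}] nothing but 1 survives at r5c9, so r5c9=1.
Step 29. [r8c5∈{6}] only 6 remains possible at r8c5. So r8c5=6.
Step 30. [r1c2∈{9}] r1c2 is down to just 9. So r1c2=9.
Step 31. [r3c4∈{4}] nothing but 4 survives at r3c4 ⇒ r3c4=4.
Step 32. [r4c4∈{3}] only 3 remains possible at r4c4, so r4c4=3.
Step 33. [r8c6∈{7}] only 7 remains possible at r8c6 ⇒ r8c6=7.
Step 34. [r5c7∈{5}] only 5 remains possible at r5c7 ⇒ r5c7=5.
Step 35. [r7c1∈{4}] r7c1 has the single candidate 4 ⇒ r7c1=4.
Step 36. [r5c4∈{6}] r5c4 is down to just 6, so r5c4=6.
Step 37. [r3c8∈{3}] r3c8's peers cover all but 3, so r3c8=3.
Step 38. [r2c3∈{8}] nothing but 8 survives at r2c3, so r2c3=8.
Step 39. [r3c1∈{5}] nothing but 5 survives at r3c1, so r3c1=5.
Step 40. [r2c5∈{5}] nothing but 5 survives at r2c5, so r2c5=5.
Step 41. [r4c7∈{8}] only 8 remains possible at r4c7, so r4c7=8.
Step 42. [r9c3∈{9}] r9c3 is down to just 9. So r9c3=9.
Step 43. [r6c1∈{2}] r6c1 has the single candidate 2, so r6c1=2.
Step 44. [r9c8∈{2}] r9c8's peers cover all but 2 ⇒ r9c8=2.
Step 45. [r5c1∈{7}] nothing but 7 survives at r5c1. So r5c1=7.
Step 46. [r9c7∈{7}] only 7 remains possible at r9c7, so r9c7=7.
Step 47. [r8c9∈{3}] r8c9's peers cover all but 3, so r8c9=3.

Answer: 6 9 7 2 1 3 4 5 8 / 3 4 8 7 5 6 2 1 9 / 5 1 2 4 9 8 6 3 7 / 9 5 6 3 4 1 8 7 2 / 7 3 4 6 8 2 5 9 1 / 2 8 1 5 7 9 3 6 4 / 4 7 3 9 2 5 1 8 6 / 1 2 5 8 6 7 9 4 3 / 8 6 9 1 3 4 7 2 5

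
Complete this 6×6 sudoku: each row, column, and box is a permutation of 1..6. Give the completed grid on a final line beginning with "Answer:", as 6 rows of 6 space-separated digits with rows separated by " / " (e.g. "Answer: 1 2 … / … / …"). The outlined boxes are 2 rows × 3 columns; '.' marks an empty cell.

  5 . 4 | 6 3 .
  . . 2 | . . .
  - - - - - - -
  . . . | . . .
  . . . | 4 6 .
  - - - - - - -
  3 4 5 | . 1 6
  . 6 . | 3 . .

Step 1. [r6c1∈{1,2}] 2 has one home in box 5: r6c1 ⇒ r6c1=2.
Step 2. [r4c1∈{1}] r4c1 is down to just 1, so r4c1=1.
Step 3. [r3c5∈{2,5}] r3c5 is the only open cell in col 5 admitting 2 ⇒ r3c5=2.
Step 4. [r4c3∈{3}] r4c3's peers cover all but 3 ⇒ r4c3=3.
Step 5. [r4c6∈{5}] r4c6's peers cover all but 5. So r4c6=5.
Step 6. [r3c4∈{1}] r3c4 has the single candidate 1 ⇒ r3c4=1.
Step 7. [r6c6∈{4}] r6c6 has the single candidate 4, so r6c6=4.
Step 8. [r1c2∈{1}] nothing but 1 survives at r1c2. So r1c2=1.
Step 9. [r2c5∈{4,5}] in row 2, 4 fits only at r2c5. So r2c5=4.
Step 10. [r3c1∈{4,6}] in row 3, 4 fits only at r3c1. So r3c1=4.
Step 11. [r2c6∈{1}] nothing but 1 survives at r2c6 ⇒ r2c6=1.
Step 12. [r1c6∈{2}] only 2 remains possible at r1c6. So r1c6=2.
Step 13. [r3c2∈{5}] r3c2 is down to just 5 ⇒ r3c2=5.
Step 14. [r3c3∈{6}] only 6 remains possible at r3c3, so r3c3=6.
Step 15. [r4c2∈{2}] r4c2 has the single candidate 2. So r4c2=2.
Step 16. [r2c1∈{6}] r2c1 is down to just 6 ⇒ r2c1=6.
Step 17. [r6c3∈{1}] r6c3's peers cover all but 1, so r6c3=1.
Step 18. [r3c6∈{3}] r3c6 has the single candidate 3 ⇒ r3c6=3.
Step 19. [r5c4∈{2}] r5c4 has the single candidate 2. So r5c4=2.
Step 20. [r2c2∈{3}] r2c2's peers cover all but 3. So r2c2=3.
Step 21. [r2c4∈{5}] nothing but 5 survives at r2c4, so r2c4=5.
Step 22. [r6c5∈{5}] r6c5's peers cover all but 5 ⇒ r6c5=5.

Answer: 5 1 4 6 3 2 / 6 3 2 5 4 1 / 4 5 6 1 2 3 / 1 2 3 4 6 5 / 3 4 5 2 1 6 / 2 6 1 3 5 4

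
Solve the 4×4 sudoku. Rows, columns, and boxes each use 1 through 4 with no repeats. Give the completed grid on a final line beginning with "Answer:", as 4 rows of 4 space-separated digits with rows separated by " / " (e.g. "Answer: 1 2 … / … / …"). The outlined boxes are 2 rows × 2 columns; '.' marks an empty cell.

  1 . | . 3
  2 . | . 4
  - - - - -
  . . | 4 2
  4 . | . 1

Step 1. [r2c2∈{3}] r2c2 has the single candidate 3. So r2c2=3.
Step 2. [r2c3∈{1}] only 1 remains possible at r2c3. So r2c3=1.
Step 3. [r4c3∈{3}] r4c3 is down to just 3 ⇒ r4c3=3.
Step 4. [r1c3∈{2}] r1c3 is down to just 2. So r1c3=2.
Step 5. [r4c2∈{2}] r4c2's peers cover all but 2. So r4c2=2.
Step 6. [r1c2∈{4}] r1c2 has the single candidate 4. So r1c2=4.
Step 7. [r3c2∈{1}] nothing but 1 survives at r3c2 ⇒ r3c2=1.
Step 8. [r3c1∈{3}] r3c1 is down to just 3, so r3c1=3.

Answer: 1 4 2 3 / 2 3 1 4 / 3 1 4 2 / 4 2 3 1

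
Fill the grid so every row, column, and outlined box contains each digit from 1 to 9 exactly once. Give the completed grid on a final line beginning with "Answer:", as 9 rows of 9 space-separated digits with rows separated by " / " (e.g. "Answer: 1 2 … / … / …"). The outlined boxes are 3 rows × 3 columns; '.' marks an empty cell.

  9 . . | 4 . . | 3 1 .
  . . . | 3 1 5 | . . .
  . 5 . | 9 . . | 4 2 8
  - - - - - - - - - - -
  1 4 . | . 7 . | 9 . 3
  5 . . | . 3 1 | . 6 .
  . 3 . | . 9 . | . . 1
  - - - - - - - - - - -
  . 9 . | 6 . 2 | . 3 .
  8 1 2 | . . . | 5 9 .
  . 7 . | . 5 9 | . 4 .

Step 1. [r2c8∈{7}] r2c8's peers cover all but 7. So r2c8=7.
Step 2. [r2c7∈{6}] r2c7 is down to just 6. So r2c7=6.
Step 3. [r1c2∈{2,6,8}] in col 2, 6 fits only at r1c2 ⇒ r1c2=6.
Step 4. [r4c4∈{2,5,8}] r4c4 is the only open cell in row 4 admitting 2, so r4c4=2.
Step 5. [r5c4∈{8}] only 8 remains possible at r5c4, so r5c4=8.
Step 6. [r5c2∈{2}] r5c2 has the single candidate 2 ⇒ r5c2=2.
Step 7. [r5c7∈{7}] r5c7 has the single candidate 7. So r5c7=7.
Step 8. [r9c7∈{1,2,8}] across row 9, 8 lands solely at r9c7, so r9c7=8.
Step 9. [r7c1∈{4}] r7c1 is down to just 4, so r7c1=4.
Step 10. [r1c6∈{7,8}] r1c6 is the only open cell in col 6 admitting 8. So r1c6=8.
Step 11. [r3c6∈{6,7}] r3c6 is the only open cell in box 2 admitting 7 ⇒ r3c6=7.
Step 12. [r3c1∈{3}] r3c1 is down to just 3 ⇒ r3c1=3.
Step 13. [r9c1∈{6}] r9c1's peers cover all but 6 ⇒ r9c1=6.
Step 14. [r4c8∈{5,8}] in row 4, 5 fits only at r4c8. So r4c8=5.
Step 15. [r4c3∈{6,8}] row 4 places 8 nowhere but r4c3. So r4c3=8.
Step 16. [r6c6∈{4,6}] row 6 places 4 nowhere but r6c6, so r6c6=4.
Step 17. [r1c3∈{7}] nothing but 7 survives at r1c3, so r1c3=7.
Step 18. [r8c4∈{7}] r8c4 has the single candidate 7 ⇒ r8c4=7.
Step 19. [r5c3∈{9}] r5c3 is down to just 9, so r5c3=9.
Step 20. [r7c7∈{1}] r7c7's peers cover all but 1 ⇒ r7c7=1.
Step 21. [r4c6∈{6}] r4c6 has the single candidate 6, so r4c6=6.
Step 22. [r6c1∈{7}] r6c1 is down to just 7. So r6c1=7.
Step 23. [r9c3∈{3}] r9c3's peers cover all but 3, so r9c3=3.
Step 24. [r8c6∈{3}] r8c6's peers cover all but 3. So r8c6=3.
Step 25. [r7c5∈{8}] nothing but 8 survives at r7c5, so r7c5=8.
Step 26. [r5c9∈{4}] r5c9's peers cover all but 4 ⇒ r5c9=4.
Step 27. [r2c9∈{9}] r2c9 has the single candidate 9 ⇒ r2c9=9.
Step 28. [r7c9∈{7}] nothing but 7 survives at r7c9, so r7c9=7.
Step 29. [r2c3∈{4}] only 4 remains possible at r2c3 ⇒ r2c3=4.
Step 30. [r8c5∈{4}] r8c5 is down to just 4 ⇒ r8c5=4.
Step 31. [r1c5∈{2}] r1c5 is down to just 2, so r1c5=2.
Step 32. [r6c4∈{5}] only 5 remains possible at r6c4, so r6c4=5.
Step 33. [r6c8∈{8}] nothing but 8 survives at r6c8, so r6c8=8.
Step 34. [r6c7∈{2}] r6c7 is down to just 2, so r6c7=2.
Step 35. [r6c3∈{6}] r6c3's peers cover all but 6, so r6c3=6.
Step 36. [r2c2∈{8}] only 8 remains possible at r2c2, so r2c2=8.
Step 37. [r3c5∈{6}] nothing but 6 survives at r3c5. So r3c5=6.
Step 38. [r2c1∈{2}] r2c1 is down to just 2. So r2c1=2.
Step 39. [r8c9∈{6}] r8c9's peers cover all but 6 ⇒ r8c9=6.
Step 40. [r7c3∈{5}] r7c3's peers cover all but 5. So r7c3=5.
Step 41. [r3c3∈{1}] nothing but 1 survives at r3c3, so r3c3=1.
Step 42. [r1c9∈{5}] r1c9 is down to just 5. So r1c9=5.
Step 43. [r9c4∈{1}] r9c4 has the single candidate 1, so r9c4=1.
Step 44. [r9c9∈{2}] r9c9 has the single candidate 2. So r9c9=2.

Answer: 9 6 7 4 2 8 3 1 5 / 2 8 4 3 1 5 6 7 9 / 3 5 1 9 6 7 4 2 8 / 1 4 8 2 7 6 9 5 3 / 5 2 9 8 3 1 7 6 4 / 7 3 6 5 9 4 2 8 1 / 4 9 5 6 8 2 1 3 7 / 8 1 2 7 4 3 5 9 6 / 6 7 3 1 5 9 8 4 2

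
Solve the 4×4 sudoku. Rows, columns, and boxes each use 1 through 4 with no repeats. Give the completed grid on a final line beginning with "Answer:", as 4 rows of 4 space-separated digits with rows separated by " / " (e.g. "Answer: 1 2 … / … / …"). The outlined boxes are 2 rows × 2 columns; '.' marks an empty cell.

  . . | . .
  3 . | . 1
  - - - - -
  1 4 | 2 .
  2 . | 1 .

Step 1. [r1c4∈{2,3,4}] 2 has one home in col 4: r1c4 ⇒ r1c4=2.
Step 2. [r2c3∈{4}] nothing but 4 survives at r2c3. So r2c3=4.
Step 3. [r3c4∈{3}] nothing but 3 survives at r3c4, so r3c4=3.
Step 4. [r2c2∈{2}] r2c2 has the single candidate 2. So r2c2=2.
Step 5. [r1c1∈{4}] r1c1 is down to just 4. So r1c1=4.
Step 6. [r4c4∈{4}] r4c4 is down to just 4 ⇒ r4c4=4.
Step 7. [r4c2∈{3}] r4c2 is down to just 3, so r4c2=3.
Step 8. [r1c2∈{1}] r1c2's peers cover all but 1 ⇒ r1c2=1.
Step 9. [r1c3∈{3}] only 3 remains possible at r1c3 ⇒ r1c3=3.

Answer: 4 1 3 2 / 3 2 4 1 / 1 4 2 3 / 2 3 1 4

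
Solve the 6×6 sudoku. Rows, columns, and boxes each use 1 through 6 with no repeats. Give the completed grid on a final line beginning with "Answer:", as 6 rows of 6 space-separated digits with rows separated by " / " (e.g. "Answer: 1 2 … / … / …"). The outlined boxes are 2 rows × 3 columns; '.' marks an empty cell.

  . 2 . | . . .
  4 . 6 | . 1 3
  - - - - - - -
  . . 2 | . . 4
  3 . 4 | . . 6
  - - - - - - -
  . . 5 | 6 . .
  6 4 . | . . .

Step 1. [r1c6∈{5}] only 5 remains possible at r1c6, so r1c6=5.
Step 2. [r3c1∈{1,5}] r3c1 is the only open cell in col 1 admitting 5. So r3c1=5.
Step 3. [r5c1∈{1,2}] 2 has one home in col 1: r5c1 ⇒ r5c1=2.
Step 4. [r4c2∈{1}] nothing but 1 survives at r4c2. So r4c2=1.
Step 5. [r6c3∈{1,3}] r6c3 is the only open cell in box 5 admitting 1. So r6c3=1.
Step 6. [r3c5∈{3}] r3c5 has the single candidate 3. So r3c5=3.
Step 7. [r6c4∈{2,3,5}] in row 6, 3 fits only at r6c4 ⇒ r6c4=3.
Step 8. [r6c5∈{2,5}] across row 6, 5 lands solely at r6c5. So r6c5=5.
Step 9. [r2c4∈{2}] nothing but 2 survives at r2c4 ⇒ r2c4=2.
Step 10. [r1c4∈{4}] only 4 remains possible at r1c4 ⇒ r1c4=4.
Step 11. [r5c6∈{1}] only 1 remains possible at r5c6 ⇒ r5c6=1.
Step 12. [r4c4∈{5}] r4c4's peers cover all but 5. So r4c4=5.
Step 13. [r1c1∈{1}] r1c1's peers cover all but 1, so r1c1=1.
Step 14. [r5c2∈{3}] r5c2 has the single candidate 3. So r5c2=3.
Step 15. [r1c3∈{3}] r1c3 has the single candidate 3. So r1c3=3.
Step 16. [r3c2∈{6}] r3c2's peers cover all but 6. So r3c2=6.
Step 17. [r1c5∈{6}] r1c5 has the single candidate 6, so r1c5=6.
Step 18. [r2c2∈{5}] r2c2 is down to just 5, so r2c2=5.
Step 19. [r6c6∈{2}] nothing but 2 survives at r6c6, so r6c6=2.
Step 20. [r5c5∈{4}] r5c5's peers cover all but 4. So r5c5=4.
Step 21. [r4c5∈{2}] r4c5's peers cover all but 2. So r4c5=2.
Step 22. [r3c4∈{1}] r3c4 has the single candidate 1 ⇒ r3c4=1.

Answer: 1 2 3 4 6 5 / 4 5 6 2 1 3 / 5 6 2 1 3 4 / 3 1 4 5 2 6 / 2 3 5 6 4 1 / 6 4 1 3 5 2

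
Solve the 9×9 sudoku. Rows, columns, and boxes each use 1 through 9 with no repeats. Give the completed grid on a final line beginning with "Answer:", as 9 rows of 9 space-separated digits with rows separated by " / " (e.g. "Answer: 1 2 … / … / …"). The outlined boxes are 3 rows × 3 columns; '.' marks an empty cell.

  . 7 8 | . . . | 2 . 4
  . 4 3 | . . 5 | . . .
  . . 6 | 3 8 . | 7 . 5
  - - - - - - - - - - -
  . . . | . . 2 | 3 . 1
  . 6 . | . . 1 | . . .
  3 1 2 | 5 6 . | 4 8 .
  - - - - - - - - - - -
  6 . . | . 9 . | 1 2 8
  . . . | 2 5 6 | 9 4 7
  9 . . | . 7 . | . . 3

Step 1. [r4c8∈{5,6,7,9}] row 4 places 6 nowhere but r4c8 ⇒ r4c8=6.
Step 2. [r7c4∈{4}] r7c4 has the single candidate 4 ⇒ r7c4=4.
Step 3. [r1c6∈{9}] nothing but 9 survives at r1c6 ⇒ r1c6=9.
Step 4. [r5c8∈{5,7,9}] across col 8, 7 lands solely at r5c8 ⇒ r5c8=7.
Step 5. [r1c5∈{1}] r1c5 is down to just 1. So r1c5=1.
Step 6. [r4c1∈{4,5,7,8}] 7 has one home in col 1: r4c1 ⇒ r4c1=7.
Step 7. [r5c1∈{4,5,8}] r5c1 is the only open cell in col 1 admitting 4 ⇒ r5c1=4.
Step 8. [r4c2∈{5,8,9}] 8 has one home in box 4: r4c2. So r4c2=8.
Step 9. [r4c3∈{5,9}] in row 4, 5 fits only at r4c3. So r4c3=5.
Step 10. [r2c9∈{6,9}] 6 has one home in col 9: r2c9 ⇒ r2c9=6.
Step 11. [r2c8∈{1,9}] 9 has one home in row 2: r2c8 ⇒ r2c8=9.
Step 12. [r2c1∈{1,2}] row 2 places 1 nowhere but r2c1, so r2c1=1.
Step 13. [r5c3∈{9}] r5c3's peers cover all but 9. So r5c3=9.
Step 14. [r9c4∈{1,8}] across col 4, 1 lands solely at r9c4, so r9c4=1.
Step 15. [r9c8∈{5}] r9c8 has the single candidate 5 ⇒ r9c8=5.
Step 16. [r9c2∈{2}] r9c2's peers cover all but 2. So r9c2=2.
Step 17. [r8c2∈{3}] nothing but 3 survives at r8c2, so r8c2=3.
Step 18. [r7c6∈{3}] r7c6 is down to just 3, so r7c6=3.
Step 19. [r2c5∈{2}] nothing but 2 survives at r2c5, so r2c5=2.
Step 20. [r8c1∈{8}] only 8 remains possible at r8c1. So r8c1=8.
Step 21. [r3c8∈{1}] r3c8 is down to just 1, so r3c8=1.
Step 22. [r9c3∈{4}] r9c3 is down to just 4 ⇒ r9c3=4.
Step 23. [r1c8∈{3}] r1c8 is down to just 3, so r1c8=3.
Step 24. [r5c7∈{5}] only 5 remains possible at r5c7. So r5c7=5.
Step 25. [r4c5∈{4}] r4c5 has the single candidate 4, so r4c5=4.
Step 26. [r9c7∈{6}] nothing but 6 survives at r9c7, so r9c7=6.
Step 27. [r3c6∈{4}] r3c6 has the single candidate 4 ⇒ r3c6=4.
Step 28. [r2c4∈{7}] r2c4's peers cover all but 7 ⇒ r2c4=7.
Step 29. [r6c6∈{7}] nothing but 7 survives at r6c6 ⇒ r6c6=7.
Step 30. [r7c3∈{7}] r7c3 has the single candidate 7. So r7c3=7.
Step 31. [r5c5∈{3}] r5c5's peers cover all but 3, so r5c5=3.
Step 32. [r1c1∈{5}] r1c1 has the single candidate 5 ⇒ r1c1=5.
Step 33. [r5c4∈{8}] r5c4 is down to just 8 ⇒ r5c4=8.
Step 34. [r4c4∈{9}] r4c4 is down to just 9. So r4c4=9.
Step 35. [r3c2∈{9}] nothing but 9 survives at r3c2 ⇒ r3c2=9.
Step 36. [r8c3∈{1}] r8c3 has the single candidate 1 ⇒ r8c3=1.
Step 37. [r9c6∈{8}] nothing but 8 survives at r9c6 ⇒ r9c6=8.
Step 38. [r5c9∈{2}] only 2 remains possible at r5c9, so r5c9=2.
Step 39. [r2c7∈{8}] r2c7 has the single candidate 8 ⇒ r2c7=8.
Step 40. [r6c9∈{9}] r6c9's peers cover all but 9, so r6c9=9.
Step 41. [r3c1∈{2}] only 2 remains possible at r3c1 ⇒ r3c1=2.
Step 42. [r1c4∈{6}] r1c4's peers cover all but 6 ⇒ r1c4=6.
Step 43. [r7c2∈{5}] r7c2 is down to just 5. So r7c2=5.

Answer: 5 7 8 6 1 9 2 3 4 / 1 4 3 7 2 5 8 9 6 / 2 9 6 3 8 4 7 1 5 / 7 8 5 9 4 2 3 6 1 / 4 6 9 8 3 1 5 7 2 / 3 1 2 5 6 7 4 8 9 / 6 5 7 4 9 3 1 2 8 / 8 3 1 2 5 6 9 4 7 / 9 2 4 1 7 8 6 5 3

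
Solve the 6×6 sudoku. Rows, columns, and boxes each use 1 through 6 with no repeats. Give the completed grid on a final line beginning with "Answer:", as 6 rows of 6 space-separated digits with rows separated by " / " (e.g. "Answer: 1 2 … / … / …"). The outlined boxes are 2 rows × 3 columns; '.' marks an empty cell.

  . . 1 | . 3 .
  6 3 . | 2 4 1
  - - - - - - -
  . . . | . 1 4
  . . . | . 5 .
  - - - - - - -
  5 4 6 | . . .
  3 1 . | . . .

Step 1. [r4c6∈{2,3,6}] 2 has one home in box 4: r4c6, so r4c6=2.
Step 2. [r3c1∈{2}] r3c1's peers cover all but 2. So r3c1=2.
Step 3. [r6c5∈{2,6}] across col 5, 6 lands solely at r6c5. So r6c5=6.
Step 4. [r4c3∈{3,4}] 4 has one home in col 3: r4c3, so r4c3=4.
Step 5. [r4c4∈{3,6}] across row 4, 3 lands solely at r4c4 ⇒ r4c4=3.
Step 6. [r3c4∈{6}] only 6 remains possible at r3c4 ⇒ r3c4=6.
Step 7. [r1c4∈{5}] r1c4's peers cover all but 5. So r1c4=5.
Step 8. [r3c2∈{5}] r3c2's peers cover all but 5, so r3c2=5.
Step 9. [r1c6∈{6}] nothing but 6 survives at r1c6. So r1c6=6.
Step 10. [r6c3∈{2}] r6c3's peers cover all but 2, so r6c3=2.
Step 11. [r5c6∈{3}] nothing but 3 survives at r5c6 ⇒ r5c6=3.
Step 12. [r5c4∈{1}] only 1 remains possible at r5c4. So r5c4=1.
Step 13. [r4c1∈{1}] r4c1 has the single candidate 1 ⇒ r4c1=1.
Step 14. [r6c4∈{4}] r6c4 has the single candidate 4 ⇒ r6c4=4.
Step 15. [r2c3∈{5}] r2c3 has the single candidate 5 ⇒ r2c3=5.
Step 16. [r6c6∈{5}] only 5 remains possible at r6c6, so r6c6=5.
Step 17. [r1c1∈{4}] only 4 remains possible at r1c1. So r1c1=4.
Step 18. [r4c2∈{6}] r4c2's peers cover all but 6 ⇒ r4c2=6.
Step 19. [r1c2∈{2}] r1c2 is down to just 2. So r1c2=2.
Step 20. [r5c5∈{2}] only 2 remains possible at r5c5. So r5c5=2.
Step 21. [r3c3∈{3}] nothing but 3 survives at r3c3, so r3c3=3.

Answer: 4 2 1 5 3 6 / 6 3 5 2 4 1 / 2 5 3 6 1 4 / 1 6 4 3 5 2 / 5 4 6 1 2 3 / 3 1 2 4 6 5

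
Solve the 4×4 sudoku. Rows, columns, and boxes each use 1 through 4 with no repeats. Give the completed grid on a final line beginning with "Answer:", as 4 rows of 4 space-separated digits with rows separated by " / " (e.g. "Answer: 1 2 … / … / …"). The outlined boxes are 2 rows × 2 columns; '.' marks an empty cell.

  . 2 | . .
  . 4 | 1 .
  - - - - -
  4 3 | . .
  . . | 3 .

Step 1. [r4c4∈{1,2,4}] across row 4, 4 lands solely at r4c4. So r4c4=4.
Step 2. [r2c1∈{3}] nothing but 3 survives at r2c1 ⇒ r2c1=3.
Step 3. [r4c2∈{1}] r4c2 has the single candidate 1 ⇒ r4c2=1.
Step 4. [r3c3∈{2}] only 2 remains possible at r3c3, so r3c3=2.
Step 5. [r1c4∈{3}] r1c4 has the single candidate 3. So r1c4=3.
Step 6. [r3c4∈{1}] r3c4's peers cover all but 1, so r3c4=1.
Step 7. [r4c1∈{2}] only 2 remains possible at r4c1. So r4c1=2.
Step 8. [r1c1∈{1}] r1c1's peers cover all but 1. So r1c1=1.
Step 9. [r2c4∈{2}] r2c4 has the single candidate 2 ⇒ r2c4=2.
Step 10. [r1c3∈{4}] r1c3 is down to just 4. So r1c3=4.

Answer: 1 2 4 3 / 3 4 1 2 / 4 3 2 1 / 2 1 3 4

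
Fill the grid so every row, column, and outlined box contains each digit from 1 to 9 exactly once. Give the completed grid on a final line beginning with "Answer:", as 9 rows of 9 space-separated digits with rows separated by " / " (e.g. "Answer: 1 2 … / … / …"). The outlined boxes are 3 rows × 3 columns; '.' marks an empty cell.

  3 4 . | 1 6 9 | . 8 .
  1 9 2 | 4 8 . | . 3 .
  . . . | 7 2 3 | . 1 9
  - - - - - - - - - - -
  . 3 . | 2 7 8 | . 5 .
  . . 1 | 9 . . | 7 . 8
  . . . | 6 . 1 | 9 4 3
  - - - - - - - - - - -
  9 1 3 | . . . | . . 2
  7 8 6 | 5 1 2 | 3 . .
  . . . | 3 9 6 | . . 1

Step 1. [r7c7∈{4,5,6,8}] 5 has one home in row 7: r7c7 ⇒ r7c7=5.
Step 2. [r6c5∈{5}] r6c5's peers cover all but 5, so r6c5=5.
Step 3. [r4c9∈{6}] r4c9's peers cover all but 6 ⇒ r4c9=6.
Step 4. [r5c6∈{4}] r5c6 has the single candidate 4 ⇒ r5c6=4.
Step 5. [r1c3∈{5,7}] 7 has one home in box 1: r1c3. So r1c3=7.
Step 6. [r6c3∈{8}] r6c3's peers cover all but 8 ⇒ r6c3=8.
Step 7. [r6c1∈{2}] only 2 remains possible at r6c1 ⇒ r6c1=2.
Step 8. [r3c3∈{5}] r3c3 is down to just 5. So r3c3=5.
Step 9. [r3c2∈{6}] r3c2's peers cover all but 6. So r3c2=6.
Step 10. [r9c3∈{4}] only 4 remains possible at r9c3 ⇒ r9c3=4.
Step 11. [r5c2∈{5}] r5c2's peers cover all but 5 ⇒ r5c2=5.
Step 12. [r7c8∈{6,7}] r7c8 is the only open cell in row 7 admitting 6 ⇒ r7c8=6.
Step 13. [r2c6∈{5}] nothing but 5 survives at r2c6 ⇒ r2c6=5.
Step 14. [r4c7∈{1}] r4c7's peers cover all but 1 ⇒ r4c7=1.
Step 15. [r4c3∈{9}] nothing but 9 survives at r4c3, so r4c3=9.
Step 16. [r1c9∈{5}] only 5 remains possible at r1c9, so r1c9=5.
Step 17. [r8c9∈{4}] only 4 remains possible at r8c9 ⇒ r8c9=4.
Step 18. [r3c1∈{8}] only 8 remains possible at r3c1, so r3c1=8.
Step 19. [r5c1∈{6}] r5c1's peers cover all but 6. So r5c1=6.
Step 20. [r8c8∈{9}] r8c8's peers cover all but 9. So r8c8=9.
Step 21. [r1c7∈{2}] r1c7 has the single candidate 2. So r1c7=2.
Step 22. [r4c1∈{4}] only 4 remains possible at r4c1. So r4c1=4.
Step 23. [r7c5∈{4}] r7c5's peers cover all but 4. So r7c5=4.
Step 24. [r7c6∈{7}] only 7 remains possible at r7c6, so r7c6=7.
Step 25. [r7c4∈{8}] r7c4 is down to just 8. So r7c4=8.
Step 26. [r9c8∈{7}] nothing but 7 survives at r9c8, so r9c8=7.
Step 27. [r3c7∈{4}] r3c7 has the single candidate 4, so r3c7=4.
Step 28. [r9c1∈{5}] r9c1 is down to just 5, so r9c1=5.
Step 29. [r9c2∈{2}] r9c2 has the single candidate 2, so r9c2=2.
Step 30. [r2c7∈{6}] only 6 remains possible at r2c7. So r2c7=6.
Step 31. [r6c2∈{7}] r6c2 has the single candidate 7, so r6c2=7.
Step 32. [r9c7∈{8}] r9c7 has the single candidate 8. So r9c7=8.
Step 33. [r5c5∈{3}] only 3 remains possible at r5c5 ⇒ r5c5=3.
Step 34. [r2c9∈{7}] nothing but 7 survives at r2c9, so r2c9=7.
Step 35. [r5c8∈{2}] r5c8 is down to just 2, so r5c8=2.

Answer: 3 4 7 1 6 9 2 8 5 / 1 9 2 4 8 5 6 3 7 / 8 6 5 7 2 3 4 1 9 / 4 3 9 2 7 8 1 5 6 / 6 5 1 9 3 4 7 2 8 / 2 7 8 6 5 1 9 4 3 / 9 1 3 8 4 7 5 6 2 / 7 8 6 5 1 2 3 9 4 / 5 2 4 3 9 6 8 7 1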